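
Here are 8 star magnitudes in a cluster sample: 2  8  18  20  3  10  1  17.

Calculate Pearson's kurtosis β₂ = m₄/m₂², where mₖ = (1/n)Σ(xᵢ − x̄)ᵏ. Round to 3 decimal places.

x̄ = 9.8750
Σ(xᵢ − x̄)² = 410.8750 ⇒ m₂ = 51.35938
Σ(xᵢ − x̄)⁴ = 29741.0254 ⇒ m₄ = 3717.62817
m₂² = 2637.78540
β₂ = m₄/m₂² = 3717.62817 / 2637.78540 ≈ 1.409

1.409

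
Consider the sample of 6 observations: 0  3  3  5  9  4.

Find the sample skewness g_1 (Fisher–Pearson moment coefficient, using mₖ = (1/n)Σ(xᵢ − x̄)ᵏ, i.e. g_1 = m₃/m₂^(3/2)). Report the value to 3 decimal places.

x̄ = (0 + 3 + 3 + 5 + 9 + 4) / 6 = 4.0000
deviations (xᵢ − x̄): -4.0000, -1.0000, -1.0000, 1.0000, 5.0000, 0.0000
Σ(xᵢ − x̄)² = 44.0000 ⇒ m₂ = 44.0000/6 = 7.33333
Σ(xᵢ − x̄)³ = 60.0000 ⇒ m₃ = 60.0000/6 = 10.00000
m₂^(3/2) = 7.33333^(1.5) = 19.85876
g_1 = m₃ / m₂^(3/2) = 10.00000 / 19.85876 ≈ 0.504

0.504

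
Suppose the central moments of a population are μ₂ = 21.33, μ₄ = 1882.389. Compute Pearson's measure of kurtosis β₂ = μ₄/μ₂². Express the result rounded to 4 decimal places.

4.1374

μ₂² = 21.33² = 454.96890
μ₄/μ₂² = 1882.389 / 454.96890 = 4.13740
β₂ ≈ 4.1374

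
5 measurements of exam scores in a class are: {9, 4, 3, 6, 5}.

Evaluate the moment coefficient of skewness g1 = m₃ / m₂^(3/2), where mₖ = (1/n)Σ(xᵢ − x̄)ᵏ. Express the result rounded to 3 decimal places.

x̄ = (9 + 4 + 3 + 6 + 5) / 5 = 5.4000
deviations (xᵢ − x̄): 3.6000, -1.4000, -2.4000, 0.6000, -0.4000
Σ(xᵢ − x̄)² = 21.2000 ⇒ m₂ = 21.2000/5 = 4.24000
Σ(xᵢ − x̄)³ = 30.2400 ⇒ m₃ = 30.2400/5 = 6.04800
m₂^(3/2) = 4.24000^(1.5) = 8.73069
g1 = m₃ / m₂^(3/2) = 6.04800 / 8.73069 ≈ 0.693

0.693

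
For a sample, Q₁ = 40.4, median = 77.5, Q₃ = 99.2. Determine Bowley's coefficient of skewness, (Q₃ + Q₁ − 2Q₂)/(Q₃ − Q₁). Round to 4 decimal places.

-0.2619

numerator: Q₃ + Q₁ − 2Q₂ = 99.2 + 40.4 − 2×77.5 = -15.4000
denominator: Q₃ − Q₁ = 99.2 − 40.4 = 58.8000
Bowley skewness = -15.4000 / 58.8000 ≈ -0.2619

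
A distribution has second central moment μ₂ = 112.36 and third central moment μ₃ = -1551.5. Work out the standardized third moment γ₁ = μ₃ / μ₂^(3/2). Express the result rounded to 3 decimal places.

σ = √μ₂ = √112.36 = 10.60000
σ³ = μ₂^(3/2) = 1191.01600
γ₁ = μ₃/σ³ = -1551.5 / 1191.01600 ≈ -1.303

-1.303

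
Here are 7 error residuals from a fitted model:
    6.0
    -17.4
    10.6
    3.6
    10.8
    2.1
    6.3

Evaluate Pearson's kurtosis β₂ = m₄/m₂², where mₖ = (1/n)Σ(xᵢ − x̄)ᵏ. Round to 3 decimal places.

4.189

x̄ = 3.1429
Σ(xᵢ − x̄)² = 555.6771 ⇒ m₂ = 79.38245
Σ(xᵢ − x̄)⁴ = 184788.8472 ⇒ m₄ = 26398.40674
m₂² = 6301.57321
β₂ = m₄/m₂² = 26398.40674 / 6301.57321 ≈ 4.189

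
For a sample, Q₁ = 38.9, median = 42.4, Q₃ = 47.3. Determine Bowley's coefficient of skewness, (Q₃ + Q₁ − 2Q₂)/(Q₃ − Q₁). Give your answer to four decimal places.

0.1667

numerator: Q₃ + Q₁ − 2Q₂ = 47.3 + 38.9 − 2×42.4 = 1.4000
denominator: Q₃ − Q₁ = 47.3 − 38.9 = 8.4000
Bowley skewness = 1.4000 / 8.4000 ≈ 0.1667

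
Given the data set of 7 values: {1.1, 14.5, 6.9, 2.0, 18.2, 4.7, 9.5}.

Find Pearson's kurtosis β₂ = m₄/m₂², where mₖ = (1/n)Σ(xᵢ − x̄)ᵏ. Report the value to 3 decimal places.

1.871

x̄ = 8.1286
Σ(xᵢ − x̄)² = 244.1343 ⇒ m₂ = 34.87633
Σ(xᵢ − x̄)⁴ = 15931.8988 ⇒ m₄ = 2275.98555
m₂² = 1216.35815
β₂ = m₄/m₂² = 2275.98555 / 1216.35815 ≈ 1.871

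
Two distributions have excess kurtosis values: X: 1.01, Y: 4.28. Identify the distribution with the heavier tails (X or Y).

Higher excess kurtosis ⇒ heavier tails relative to the normal distribution.
1.01 vs 4.28: the larger is 4.28, so Y has heavier tails.

Y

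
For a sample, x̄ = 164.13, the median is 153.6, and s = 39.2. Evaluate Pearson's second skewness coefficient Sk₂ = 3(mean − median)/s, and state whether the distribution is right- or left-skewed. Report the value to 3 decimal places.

0.806, right-skewed

Sk₂ = 3(164.13 − 153.6) / 39.2 = 3 × 10.5300 / 39.2
    = 31.5900 / 39.2 ≈ 0.806
Sk₂ > 0 ⇒ mean > median ⇒ right-skewed (positive skew).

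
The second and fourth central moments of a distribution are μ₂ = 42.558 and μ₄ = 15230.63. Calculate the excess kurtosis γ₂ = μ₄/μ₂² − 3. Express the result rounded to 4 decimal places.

μ₂² = 42.558² = 1811.18336
μ₄/μ₂² = 15230.63 / 1811.18336 = 8.40921
γ₂ = 8.40921 − 3 ≈ 5.4092

5.4092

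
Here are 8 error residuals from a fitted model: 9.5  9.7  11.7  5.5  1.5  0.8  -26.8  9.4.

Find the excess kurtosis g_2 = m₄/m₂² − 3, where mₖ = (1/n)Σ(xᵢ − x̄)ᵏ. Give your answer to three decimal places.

2.032

x̄ = 2.6625
Σ(xᵢ − x̄)² = 1104.2588 ⇒ m₂ = 138.03234
Σ(xᵢ − x̄)⁴ = 766940.4285 ⇒ m₄ = 95867.55356
m₂² = 19052.92792
g_2 = m₄/m₂² − 3 = 5.03164 − 3 ≈ 2.032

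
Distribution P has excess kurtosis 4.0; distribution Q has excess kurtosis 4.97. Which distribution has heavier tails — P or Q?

Q

Higher excess kurtosis ⇒ heavier tails relative to the normal distribution.
4.0 vs 4.97: the larger is 4.97, so Q has heavier tails.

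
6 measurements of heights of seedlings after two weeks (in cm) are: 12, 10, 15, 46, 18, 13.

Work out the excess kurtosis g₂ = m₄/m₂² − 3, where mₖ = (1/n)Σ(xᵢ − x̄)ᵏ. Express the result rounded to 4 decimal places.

x̄ = 19.0000
Σ(xᵢ − x̄)² = 912.0000 ⇒ m₂ = 152.00000
Σ(xᵢ − x̄)⁴ = 541956.0000 ⇒ m₄ = 90326.00000
m₂² = 23104.00000
g₂ = m₄/m₂² − 3 = 3.90954 − 3 ≈ 0.9095

0.9095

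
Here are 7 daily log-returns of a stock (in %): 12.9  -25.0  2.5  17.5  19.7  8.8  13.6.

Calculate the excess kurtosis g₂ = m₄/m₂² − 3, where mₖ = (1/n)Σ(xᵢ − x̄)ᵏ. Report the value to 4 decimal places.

0.9695

x̄ = 7.1429
Σ(xᵢ − x̄)² = 1397.2571 ⇒ m₂ = 199.60816
Σ(xᵢ − x̄)⁴ = 1107106.0607 ⇒ m₄ = 158158.00867
m₂² = 39843.41884
g₂ = m₄/m₂² − 3 = 3.96949 − 3 ≈ 0.9695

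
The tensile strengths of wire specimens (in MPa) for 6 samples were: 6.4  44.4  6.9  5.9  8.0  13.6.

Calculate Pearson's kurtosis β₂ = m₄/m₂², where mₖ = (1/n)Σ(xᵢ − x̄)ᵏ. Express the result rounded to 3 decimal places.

x̄ = 14.2000
Σ(xᵢ − x̄)² = 1133.8600 ⇒ m₂ = 188.97667
Σ(xᵢ − x̄)⁴ = 844581.8866 ⇒ m₄ = 140763.64777
m₂² = 35712.18054
β₂ = m₄/m₂² = 140763.64777 / 35712.18054 ≈ 3.942

3.942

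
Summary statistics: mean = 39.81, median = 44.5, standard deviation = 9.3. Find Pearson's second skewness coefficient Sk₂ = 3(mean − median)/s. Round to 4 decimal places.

Sk₂ = 3(39.81 − 44.5) / 9.3 = 3 × -4.6900 / 9.3
    = -14.0700 / 9.3 ≈ -1.5129

-1.5129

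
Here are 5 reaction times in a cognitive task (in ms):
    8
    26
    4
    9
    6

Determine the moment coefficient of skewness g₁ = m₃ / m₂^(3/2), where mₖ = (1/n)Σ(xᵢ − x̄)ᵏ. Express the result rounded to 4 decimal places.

1.3220

x̄ = (8 + 26 + 4 + 9 + 6) / 5 = 10.6000
deviations (xᵢ − x̄): -2.6000, 15.4000, -6.6000, -1.6000, -4.6000
Σ(xᵢ − x̄)² = 311.2000 ⇒ m₂ = 311.2000/5 = 62.24000
Σ(xᵢ − x̄)³ = 3245.7600 ⇒ m₃ = 3245.7600/5 = 649.15200
m₂^(3/2) = 62.24000^(1.5) = 491.02587
g₁ = m₃ / m₂^(3/2) = 649.15200 / 491.02587 ≈ 1.3220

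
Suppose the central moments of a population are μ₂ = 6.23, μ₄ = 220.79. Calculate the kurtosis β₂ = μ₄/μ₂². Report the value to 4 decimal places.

μ₂² = 6.23² = 38.81290
μ₄/μ₂² = 220.79 / 38.81290 = 5.68857
β₂ ≈ 5.6886

5.6886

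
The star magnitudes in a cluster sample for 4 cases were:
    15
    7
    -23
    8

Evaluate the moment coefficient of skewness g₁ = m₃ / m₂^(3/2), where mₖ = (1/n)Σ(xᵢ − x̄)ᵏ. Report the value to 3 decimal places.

-0.996

x̄ = (15 + 7 - 23 + 8) / 4 = 1.7500
deviations (xᵢ − x̄): 13.2500, 5.2500, -24.7500, 6.2500
Σ(xᵢ − x̄)² = 854.7500 ⇒ m₂ = 854.7500/4 = 213.68750
Σ(xᵢ − x̄)³ = -12445.8750 ⇒ m₃ = -12445.8750/4 = -3111.46875
m₂^(3/2) = 213.68750^(1.5) = 3123.69539
g₁ = m₃ / m₂^(3/2) = -3111.46875 / 3123.69539 ≈ -0.996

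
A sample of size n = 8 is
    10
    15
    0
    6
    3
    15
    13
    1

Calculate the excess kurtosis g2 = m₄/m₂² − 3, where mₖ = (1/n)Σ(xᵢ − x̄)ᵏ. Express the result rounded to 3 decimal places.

-1.614

x̄ = 7.8750
Σ(xᵢ − x̄)² = 268.8750 ⇒ m₂ = 33.60938
Σ(xᵢ − x̄)⁴ = 12521.7129 ⇒ m₄ = 1565.21411
m₂² = 1129.59009
g2 = m₄/m₂² − 3 = 1.38565 − 3 ≈ -1.614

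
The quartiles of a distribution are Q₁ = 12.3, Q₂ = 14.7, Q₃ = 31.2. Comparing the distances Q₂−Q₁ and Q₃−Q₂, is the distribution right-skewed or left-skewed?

right-skewed

Q₂ − Q₁ = 2.4;  Q₃ − Q₂ = 16.5
Q₃ − Q₂ > Q₂ − Q₁ ⇒ the upper half is more spread out ⇒ right-skewed.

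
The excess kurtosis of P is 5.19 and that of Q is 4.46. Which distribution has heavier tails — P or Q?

P

Higher excess kurtosis ⇒ heavier tails relative to the normal distribution.
5.19 vs 4.46: the larger is 5.19, so P has heavier tails.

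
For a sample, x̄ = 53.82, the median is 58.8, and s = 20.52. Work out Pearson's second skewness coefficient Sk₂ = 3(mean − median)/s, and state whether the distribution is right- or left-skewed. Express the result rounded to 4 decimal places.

Sk₂ = 3(53.82 − 58.8) / 20.52 = 3 × -4.9800 / 20.52
    = -14.9400 / 20.52 ≈ -0.7281
Sk₂ < 0 ⇒ mean < median ⇒ left-skewed (negative skew).

-0.7281, left-skewed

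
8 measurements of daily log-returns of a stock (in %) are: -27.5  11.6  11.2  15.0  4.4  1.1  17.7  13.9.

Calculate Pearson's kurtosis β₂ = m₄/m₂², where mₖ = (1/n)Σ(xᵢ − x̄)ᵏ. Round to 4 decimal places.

4.6303

x̄ = 5.9250
Σ(xᵢ − x̄)² = 1487.4750 ⇒ m₂ = 185.93438
Σ(xᵢ − x̄)⁴ = 1280614.6174 ⇒ m₄ = 160076.82718
m₂² = 34571.59181
β₂ = m₄/m₂² = 160076.82718 / 34571.59181 ≈ 4.6303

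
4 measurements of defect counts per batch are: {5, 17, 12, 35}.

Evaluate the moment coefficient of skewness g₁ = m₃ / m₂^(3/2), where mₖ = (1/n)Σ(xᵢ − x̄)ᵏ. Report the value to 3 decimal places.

0.660

x̄ = (5 + 17 + 12 + 35) / 4 = 17.2500
deviations (xᵢ − x̄): -12.2500, -0.2500, -5.2500, 17.7500
Σ(xᵢ − x̄)² = 492.7500 ⇒ m₂ = 492.7500/4 = 123.18750
Σ(xᵢ − x̄)³ = 3609.3750 ⇒ m₃ = 3609.3750/4 = 902.34375
m₂^(3/2) = 123.18750^(1.5) = 1367.25639
g₁ = m₃ / m₂^(3/2) = 902.34375 / 1367.25639 ≈ 0.660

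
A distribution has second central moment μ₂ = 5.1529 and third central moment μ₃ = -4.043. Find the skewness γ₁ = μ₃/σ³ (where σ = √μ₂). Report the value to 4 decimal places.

σ = √μ₂ = √5.1529 = 2.27000
σ³ = μ₂^(3/2) = 11.69708
γ₁ = μ₃/σ³ = -4.043 / 11.69708 ≈ -0.3456

-0.3456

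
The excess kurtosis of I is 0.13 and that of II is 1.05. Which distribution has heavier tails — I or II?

II

Higher excess kurtosis ⇒ heavier tails relative to the normal distribution.
0.13 vs 1.05: the larger is 1.05, so II has heavier tails.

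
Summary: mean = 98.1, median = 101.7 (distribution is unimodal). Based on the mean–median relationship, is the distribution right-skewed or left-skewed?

mean − median = 98.1 − 101.7 = -3.6
mean < median ⇒ the longer tail is on the left ⇒ left-skewed (negatively skewed).

left-skewed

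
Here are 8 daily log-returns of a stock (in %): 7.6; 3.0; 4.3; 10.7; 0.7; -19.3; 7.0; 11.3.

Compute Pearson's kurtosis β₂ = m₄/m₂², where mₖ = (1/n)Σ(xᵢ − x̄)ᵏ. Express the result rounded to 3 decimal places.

4.693

x̄ = 3.1625
Σ(xᵢ − x̄)² = 669.3987 ⇒ m₂ = 83.67484
Σ(xᵢ − x̄)⁴ = 262840.5633 ⇒ m₄ = 32855.07042
m₂² = 7001.47948
β₂ = m₄/m₂² = 32855.07042 / 7001.47948 ≈ 4.693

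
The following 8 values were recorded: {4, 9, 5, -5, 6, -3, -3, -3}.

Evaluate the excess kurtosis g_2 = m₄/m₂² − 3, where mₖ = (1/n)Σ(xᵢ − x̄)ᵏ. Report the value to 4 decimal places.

-1.5897

x̄ = 1.2500
Σ(xᵢ − x̄)² = 197.5000 ⇒ m₂ = 24.68750
Σ(xᵢ − x̄)⁴ = 6876.1563 ⇒ m₄ = 859.51953
m₂² = 609.47266
g_2 = m₄/m₂² − 3 = 1.41027 − 3 ≈ -1.5897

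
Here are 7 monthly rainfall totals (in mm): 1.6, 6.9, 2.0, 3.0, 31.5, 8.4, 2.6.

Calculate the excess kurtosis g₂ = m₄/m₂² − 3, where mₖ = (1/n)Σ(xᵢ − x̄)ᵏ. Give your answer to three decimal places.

1.620

x̄ = 8.0000
Σ(xᵢ − x̄)² = 684.7400 ⇒ m₂ = 97.82000
Σ(xᵢ − x̄)⁴ = 309430.5794 ⇒ m₄ = 44204.36849
m₂² = 9568.75240
g₂ = m₄/m₂² − 3 = 4.61966 − 3 ≈ 1.620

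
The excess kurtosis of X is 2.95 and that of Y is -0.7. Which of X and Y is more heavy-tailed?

Higher excess kurtosis ⇒ heavier tails relative to the normal distribution.
2.95 vs -0.7: the larger is 2.95, so X has heavier tails. (X is leptokurtic — heavier-than-normal tails; the other is platykurtic.)

X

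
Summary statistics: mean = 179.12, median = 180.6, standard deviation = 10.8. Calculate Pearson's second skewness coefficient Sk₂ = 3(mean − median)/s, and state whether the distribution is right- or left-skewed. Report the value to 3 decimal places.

-0.411, left-skewed

Sk₂ = 3(179.12 − 180.6) / 10.8 = 3 × -1.4800 / 10.8
    = -4.4400 / 10.8 ≈ -0.411
Sk₂ < 0 ⇒ mean < median ⇒ left-skewed (negative skew).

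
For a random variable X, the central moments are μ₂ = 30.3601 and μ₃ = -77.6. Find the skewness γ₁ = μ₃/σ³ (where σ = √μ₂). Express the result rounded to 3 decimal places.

-0.464

σ = √μ₂ = √30.3601 = 5.51000
σ³ = μ₂^(3/2) = 167.28415
γ₁ = μ₃/σ³ = -77.6 / 167.28415 ≈ -0.464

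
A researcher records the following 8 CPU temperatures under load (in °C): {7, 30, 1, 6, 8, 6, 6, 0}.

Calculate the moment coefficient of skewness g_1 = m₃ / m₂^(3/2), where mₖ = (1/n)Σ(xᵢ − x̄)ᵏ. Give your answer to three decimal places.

1.834

x̄ = (7 + 30 + 1 + 6 + 8 + 6 + 6 + 0) / 8 = 8.0000
deviations (xᵢ − x̄): -1.0000, 22.0000, -7.0000, -2.0000, 0.0000, -2.0000, -2.0000, -8.0000
Σ(xᵢ − x̄)² = 610.0000 ⇒ m₂ = 610.0000/8 = 76.25000
Σ(xᵢ − x̄)³ = 9768.0000 ⇒ m₃ = 9768.0000/8 = 1221.00000
m₂^(3/2) = 76.25000^(1.5) = 665.82450
g_1 = m₃ / m₂^(3/2) = 1221.00000 / 665.82450 ≈ 1.834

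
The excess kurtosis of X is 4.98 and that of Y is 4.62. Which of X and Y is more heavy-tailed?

Higher excess kurtosis ⇒ heavier tails relative to the normal distribution.
4.98 vs 4.62: the larger is 4.98, so X has heavier tails.

X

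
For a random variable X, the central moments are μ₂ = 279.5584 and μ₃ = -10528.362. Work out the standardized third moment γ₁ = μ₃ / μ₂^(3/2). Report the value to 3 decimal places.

σ = √μ₂ = √279.5584 = 16.72000
σ³ = μ₂^(3/2) = 4674.21645
γ₁ = μ₃/σ³ = -10528.362 / 4674.21645 ≈ -2.252

-2.252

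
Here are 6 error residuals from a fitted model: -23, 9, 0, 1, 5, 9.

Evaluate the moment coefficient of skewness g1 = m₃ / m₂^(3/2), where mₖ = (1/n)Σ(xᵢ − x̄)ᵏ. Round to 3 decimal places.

x̄ = (-23 + 9 + 0 + 1 + 5 + 9) / 6 = 0.1667
deviations (xᵢ − x̄): -23.1667, 8.8333, -0.1667, 0.8333, 4.8333, 8.8333
Σ(xᵢ − x̄)² = 716.8333 ⇒ m₂ = 716.8333/6 = 119.47222
Σ(xᵢ − x̄)³ = -10941.4444 ⇒ m₃ = -10941.4444/6 = -1823.57407
m₂^(3/2) = 119.47222^(1.5) = 1305.87141
g1 = m₃ / m₂^(3/2) = -1823.57407 / 1305.87141 ≈ -1.396

-1.396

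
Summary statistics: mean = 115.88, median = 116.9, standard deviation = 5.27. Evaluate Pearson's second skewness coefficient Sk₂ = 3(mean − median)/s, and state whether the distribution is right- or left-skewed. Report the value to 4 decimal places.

Sk₂ = 3(115.88 − 116.9) / 5.27 = 3 × -1.0200 / 5.27
    = -3.0600 / 5.27 ≈ -0.5806
Sk₂ < 0 ⇒ mean < median ⇒ left-skewed (negative skew).

-0.5806, left-skewed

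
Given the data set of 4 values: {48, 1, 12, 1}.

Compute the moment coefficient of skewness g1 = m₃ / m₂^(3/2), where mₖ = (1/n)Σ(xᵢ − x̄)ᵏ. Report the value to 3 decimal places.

0.981

x̄ = (48 + 1 + 12 + 1) / 4 = 15.5000
deviations (xᵢ − x̄): 32.5000, -14.5000, -3.5000, -14.5000
Σ(xᵢ − x̄)² = 1489.0000 ⇒ m₂ = 1489.0000/4 = 372.25000
Σ(xᵢ − x̄)³ = 28188.0000 ⇒ m₃ = 28188.0000/4 = 7047.00000
m₂^(3/2) = 372.25000^(1.5) = 7182.11012
g1 = m₃ / m₂^(3/2) = 7047.00000 / 7182.11012 ≈ 0.981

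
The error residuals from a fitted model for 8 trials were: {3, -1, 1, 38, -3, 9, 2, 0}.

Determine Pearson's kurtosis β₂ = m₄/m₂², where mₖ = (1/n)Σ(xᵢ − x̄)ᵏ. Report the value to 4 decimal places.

x̄ = 6.1250
Σ(xᵢ − x̄)² = 1248.8750 ⇒ m₂ = 156.10938
Σ(xᵢ − x̄)⁴ = 1044348.5879 ⇒ m₄ = 130543.57349
m₂² = 24370.13696
β₂ = m₄/m₂² = 130543.57349 / 24370.13696 ≈ 5.3567

5.3567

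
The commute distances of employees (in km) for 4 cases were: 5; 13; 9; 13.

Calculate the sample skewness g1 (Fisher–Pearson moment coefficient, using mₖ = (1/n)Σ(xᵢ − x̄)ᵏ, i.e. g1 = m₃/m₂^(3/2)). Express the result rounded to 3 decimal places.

-0.493

x̄ = (5 + 13 + 9 + 13) / 4 = 10.0000
deviations (xᵢ − x̄): -5.0000, 3.0000, -1.0000, 3.0000
Σ(xᵢ − x̄)² = 44.0000 ⇒ m₂ = 44.0000/4 = 11.00000
Σ(xᵢ − x̄)³ = -72.0000 ⇒ m₃ = -72.0000/4 = -18.00000
m₂^(3/2) = 11.00000^(1.5) = 36.48287
g1 = m₃ / m₂^(3/2) = -18.00000 / 36.48287 ≈ -0.493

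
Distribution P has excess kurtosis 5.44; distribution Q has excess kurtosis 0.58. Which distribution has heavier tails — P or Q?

P

Higher excess kurtosis ⇒ heavier tails relative to the normal distribution.
5.44 vs 0.58: the larger is 5.44, so P has heavier tails.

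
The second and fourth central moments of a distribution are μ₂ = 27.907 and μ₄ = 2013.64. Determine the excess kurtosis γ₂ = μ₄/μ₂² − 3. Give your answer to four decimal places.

-0.4144

μ₂² = 27.907² = 778.80065
μ₄/μ₂² = 2013.64 / 778.80065 = 2.58557
γ₂ = 2.58557 − 3 ≈ -0.4144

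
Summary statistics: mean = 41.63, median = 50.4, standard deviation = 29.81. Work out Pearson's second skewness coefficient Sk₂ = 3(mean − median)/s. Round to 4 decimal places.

Sk₂ = 3(41.63 − 50.4) / 29.81 = 3 × -8.7700 / 29.81
    = -26.3100 / 29.81 ≈ -0.8826

-0.8826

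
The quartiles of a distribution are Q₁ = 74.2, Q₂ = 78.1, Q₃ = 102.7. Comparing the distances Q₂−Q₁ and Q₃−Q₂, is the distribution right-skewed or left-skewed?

Q₂ − Q₁ = 3.9;  Q₃ − Q₂ = 24.6
Q₃ − Q₂ > Q₂ − Q₁ ⇒ the upper half is more spread out ⇒ right-skewed.

right-skewed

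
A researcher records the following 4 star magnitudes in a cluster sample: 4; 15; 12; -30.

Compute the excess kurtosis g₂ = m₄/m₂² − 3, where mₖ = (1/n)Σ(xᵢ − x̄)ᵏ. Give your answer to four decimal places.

-0.8094

x̄ = 0.2500
Σ(xᵢ − x̄)² = 1284.7500 ⇒ m₂ = 321.18750
Σ(xᵢ − x̄)⁴ = 903931.8281 ⇒ m₄ = 225982.95703
m₂² = 103161.41016
g₂ = m₄/m₂² − 3 = 2.19058 − 3 ≈ -0.8094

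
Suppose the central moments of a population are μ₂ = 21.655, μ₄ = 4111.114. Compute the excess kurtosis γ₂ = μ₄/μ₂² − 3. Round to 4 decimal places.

μ₂² = 21.655² = 468.93903
μ₄/μ₂² = 4111.114 / 468.93903 = 8.76684
γ₂ = 8.76684 − 3 ≈ 5.7668

5.7668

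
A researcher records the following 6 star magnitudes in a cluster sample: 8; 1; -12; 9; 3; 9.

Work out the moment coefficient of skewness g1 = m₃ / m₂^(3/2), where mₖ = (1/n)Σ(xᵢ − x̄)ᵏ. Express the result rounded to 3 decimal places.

x̄ = (8 + 1 - 12 + 9 + 3 + 9) / 6 = 3.0000
deviations (xᵢ − x̄): 5.0000, -2.0000, -15.0000, 6.0000, 0.0000, 6.0000
Σ(xᵢ − x̄)² = 326.0000 ⇒ m₂ = 326.0000/6 = 54.33333
Σ(xᵢ − x̄)³ = -2826.0000 ⇒ m₃ = -2826.0000/6 = -471.00000
m₂^(3/2) = 54.33333^(1.5) = 400.49724
g1 = m₃ / m₂^(3/2) = -471.00000 / 400.49724 ≈ -1.176

-1.176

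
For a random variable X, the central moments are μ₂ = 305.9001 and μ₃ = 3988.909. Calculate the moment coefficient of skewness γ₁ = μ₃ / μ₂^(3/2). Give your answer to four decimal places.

0.7456

σ = √μ₂ = √305.9001 = 17.49000
σ³ = μ₂^(3/2) = 5350.19275
γ₁ = μ₃/σ³ = 3988.909 / 5350.19275 ≈ 0.7456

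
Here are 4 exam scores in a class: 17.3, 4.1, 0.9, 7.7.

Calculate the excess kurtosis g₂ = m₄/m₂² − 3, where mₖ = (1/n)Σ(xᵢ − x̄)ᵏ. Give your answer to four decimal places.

-1.0308

x̄ = 7.5000
Σ(xᵢ − x̄)² = 151.2000 ⇒ m₂ = 37.80000
Σ(xᵢ − x̄)⁴ = 11254.7904 ⇒ m₄ = 2813.69760
m₂² = 1428.84000
g₂ = m₄/m₂² − 3 = 1.96922 − 3 ≈ -1.0308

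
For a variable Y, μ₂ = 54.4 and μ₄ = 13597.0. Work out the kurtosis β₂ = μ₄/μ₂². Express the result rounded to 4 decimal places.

μ₂² = 54.4² = 2959.36000
μ₄/μ₂² = 13597.0 / 2959.36000 = 4.59457
β₂ ≈ 4.5946

4.5946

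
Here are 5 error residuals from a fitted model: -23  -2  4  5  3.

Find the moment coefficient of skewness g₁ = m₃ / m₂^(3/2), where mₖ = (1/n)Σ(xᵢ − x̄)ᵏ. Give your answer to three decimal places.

-1.318

x̄ = (-23 - 2 + 4 + 5 + 3) / 5 = -2.6000
deviations (xᵢ − x̄): -20.4000, 0.6000, 6.6000, 7.6000, 5.6000
Σ(xᵢ − x̄)² = 549.2000 ⇒ m₂ = 549.2000/5 = 109.84000
Σ(xᵢ − x̄)³ = -7587.3600 ⇒ m₃ = -7587.3600/5 = -1517.47200
m₂^(3/2) = 109.84000^(1.5) = 1151.17351
g₁ = m₃ / m₂^(3/2) = -1517.47200 / 1151.17351 ≈ -1.318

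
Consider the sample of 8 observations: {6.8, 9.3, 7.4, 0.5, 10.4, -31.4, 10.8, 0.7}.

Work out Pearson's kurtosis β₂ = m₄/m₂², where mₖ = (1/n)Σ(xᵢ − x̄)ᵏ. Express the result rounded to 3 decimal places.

x̄ = 1.8125
Σ(xᵢ − x̄)² = 1372.7087 ⇒ m₂ = 171.58859
Σ(xᵢ − x̄)⁴ = 1233467.7359 ⇒ m₄ = 154183.46698
m₂² = 29442.64551
β₂ = m₄/m₂² = 154183.46698 / 29442.64551 ≈ 5.237

5.237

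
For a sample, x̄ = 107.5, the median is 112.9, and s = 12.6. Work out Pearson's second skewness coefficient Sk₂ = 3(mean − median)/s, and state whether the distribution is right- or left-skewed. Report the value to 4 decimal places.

-1.2857, left-skewed

Sk₂ = 3(107.5 − 112.9) / 12.6 = 3 × -5.4000 / 12.6
    = -16.2000 / 12.6 ≈ -1.2857
Sk₂ < 0 ⇒ mean < median ⇒ left-skewed (negative skew).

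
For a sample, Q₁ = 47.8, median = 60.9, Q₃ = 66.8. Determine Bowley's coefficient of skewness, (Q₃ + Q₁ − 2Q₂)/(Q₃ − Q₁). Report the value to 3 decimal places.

numerator: Q₃ + Q₁ − 2Q₂ = 66.8 + 47.8 − 2×60.9 = -7.2000
denominator: Q₃ − Q₁ = 66.8 − 47.8 = 19.0000
Bowley skewness = -7.2000 / 19.0000 ≈ -0.379

-0.379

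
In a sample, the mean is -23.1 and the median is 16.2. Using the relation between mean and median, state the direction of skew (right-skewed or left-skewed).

mean − median = -23.1 − 16.2 = -39.3
mean < median ⇒ the longer tail is on the left ⇒ left-skewed (negatively skewed).

left-skewed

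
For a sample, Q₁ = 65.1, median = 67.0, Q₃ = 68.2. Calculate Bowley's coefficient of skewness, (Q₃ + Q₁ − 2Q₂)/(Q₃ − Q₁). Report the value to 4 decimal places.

numerator: Q₃ + Q₁ − 2Q₂ = 68.2 + 65.1 − 2×67.0 = -0.7000
denominator: Q₃ − Q₁ = 68.2 − 65.1 = 3.1000
Bowley skewness = -0.7000 / 3.1000 ≈ -0.2258

-0.2258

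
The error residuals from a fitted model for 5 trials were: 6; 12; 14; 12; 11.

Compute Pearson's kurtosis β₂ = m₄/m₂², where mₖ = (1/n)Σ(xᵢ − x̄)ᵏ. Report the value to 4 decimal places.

2.7315

x̄ = 11.0000
Σ(xᵢ − x̄)² = 36.0000 ⇒ m₂ = 7.20000
Σ(xᵢ − x̄)⁴ = 708.0000 ⇒ m₄ = 141.60000
m₂² = 51.84000
β₂ = m₄/m₂² = 141.60000 / 51.84000 ≈ 2.7315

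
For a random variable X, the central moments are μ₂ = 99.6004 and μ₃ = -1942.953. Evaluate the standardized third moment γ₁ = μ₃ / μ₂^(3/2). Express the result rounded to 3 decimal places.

σ = √μ₂ = √99.6004 = 9.98000
σ³ = μ₂^(3/2) = 994.01199
γ₁ = μ₃/σ³ = -1942.953 / 994.01199 ≈ -1.955

-1.955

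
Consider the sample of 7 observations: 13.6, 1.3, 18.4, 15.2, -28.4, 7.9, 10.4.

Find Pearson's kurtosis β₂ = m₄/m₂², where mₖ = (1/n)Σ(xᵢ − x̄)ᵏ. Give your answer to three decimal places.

4.107

x̄ = 5.4857
Σ(xᵢ − x̄)² = 1522.7286 ⇒ m₂ = 217.53265
Σ(xᵢ − x̄)⁴ = 1360438.4882 ⇒ m₄ = 194348.35546
m₂² = 47320.45515
β₂ = m₄/m₂² = 194348.35546 / 47320.45515 ≈ 4.107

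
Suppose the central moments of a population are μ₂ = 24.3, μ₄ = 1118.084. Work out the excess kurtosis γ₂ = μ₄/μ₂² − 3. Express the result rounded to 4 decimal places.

μ₂² = 24.3² = 590.49000
μ₄/μ₂² = 1118.084 / 590.49000 = 1.89349
γ₂ = 1.89349 − 3 ≈ -1.1065

-1.1065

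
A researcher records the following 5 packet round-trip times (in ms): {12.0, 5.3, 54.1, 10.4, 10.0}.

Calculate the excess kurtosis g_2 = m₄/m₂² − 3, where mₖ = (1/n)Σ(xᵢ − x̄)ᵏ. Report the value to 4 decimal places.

0.1777

x̄ = 18.3600
Σ(xᵢ − x̄)² = 1621.6120 ⇒ m₂ = 324.32240
Σ(xᵢ − x̄)⁴ = 1671244.2516 ⇒ m₄ = 334248.85031
m₂² = 105185.01914
g_2 = m₄/m₂² − 3 = 3.17772 − 3 ≈ 0.1777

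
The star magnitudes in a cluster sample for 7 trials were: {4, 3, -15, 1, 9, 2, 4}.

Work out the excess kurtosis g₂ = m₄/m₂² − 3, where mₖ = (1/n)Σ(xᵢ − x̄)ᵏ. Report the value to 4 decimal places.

1.2795

x̄ = 1.1429
Σ(xᵢ − x̄)² = 342.8571 ⇒ m₂ = 48.97959
Σ(xᵢ − x̄)⁴ = 71864.9913 ⇒ m₄ = 10266.42732
m₂² = 2399.00042
g₂ = m₄/m₂² − 3 = 4.27946 − 3 ≈ 1.2795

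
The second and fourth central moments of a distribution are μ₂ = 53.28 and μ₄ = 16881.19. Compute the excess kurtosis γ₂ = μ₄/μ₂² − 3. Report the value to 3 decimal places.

μ₂² = 53.28² = 2838.75840
μ₄/μ₂² = 16881.19 / 2838.75840 = 5.94668
γ₂ = 5.94668 − 3 ≈ 2.947

2.947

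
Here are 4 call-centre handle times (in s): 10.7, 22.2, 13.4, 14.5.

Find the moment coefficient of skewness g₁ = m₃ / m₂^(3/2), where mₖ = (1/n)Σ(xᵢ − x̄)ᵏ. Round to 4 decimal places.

x̄ = (10.7 + 22.2 + 13.4 + 14.5) / 4 = 15.2000
deviations (xᵢ − x̄): -4.5000, 7.0000, -1.8000, -0.7000
Σ(xᵢ − x̄)² = 72.9800 ⇒ m₂ = 72.9800/4 = 18.24500
Σ(xᵢ − x̄)³ = 245.7000 ⇒ m₃ = 245.7000/4 = 61.42500
m₂^(3/2) = 18.24500^(1.5) = 77.93200
g₁ = m₃ / m₂^(3/2) = 61.42500 / 77.93200 ≈ 0.7882

0.7882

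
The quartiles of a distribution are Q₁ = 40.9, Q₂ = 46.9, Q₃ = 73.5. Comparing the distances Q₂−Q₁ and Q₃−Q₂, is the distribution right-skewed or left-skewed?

Q₂ − Q₁ = 6.0;  Q₃ − Q₂ = 26.6
Q₃ − Q₂ > Q₂ − Q₁ ⇒ the upper half is more spread out ⇒ right-skewed.

right-skewed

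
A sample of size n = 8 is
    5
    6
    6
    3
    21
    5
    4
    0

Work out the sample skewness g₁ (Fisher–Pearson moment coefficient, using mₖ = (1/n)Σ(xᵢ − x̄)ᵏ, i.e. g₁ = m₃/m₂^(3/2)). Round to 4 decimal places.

x̄ = (5 + 6 + 6 + 3 + 21 + 5 + 4 + 0) / 8 = 6.2500
deviations (xᵢ − x̄): -1.2500, -0.2500, -0.2500, -3.2500, 14.7500, -1.2500, -2.2500, -6.2500
Σ(xᵢ − x̄)² = 275.5000 ⇒ m₂ = 275.5000/8 = 34.43750
Σ(xᵢ − x̄)³ = 2915.2500 ⇒ m₃ = 2915.2500/8 = 364.40625
m₂^(3/2) = 34.43750^(1.5) = 202.09121
g₁ = m₃ / m₂^(3/2) = 364.40625 / 202.09121 ≈ 1.8032

1.8032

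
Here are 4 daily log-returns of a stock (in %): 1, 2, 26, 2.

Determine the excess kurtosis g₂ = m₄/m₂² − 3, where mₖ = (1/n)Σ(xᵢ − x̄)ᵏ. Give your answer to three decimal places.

x̄ = 7.7500
Σ(xᵢ − x̄)² = 444.7500 ⇒ m₂ = 111.18750
Σ(xᵢ − x̄)⁴ = 115192.8281 ⇒ m₄ = 28798.20703
m₂² = 12362.66016
g₂ = m₄/m₂² − 3 = 2.32945 − 3 ≈ -0.671

-0.671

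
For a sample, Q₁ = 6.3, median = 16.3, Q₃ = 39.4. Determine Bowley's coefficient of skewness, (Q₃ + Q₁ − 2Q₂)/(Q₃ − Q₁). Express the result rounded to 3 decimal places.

numerator: Q₃ + Q₁ − 2Q₂ = 39.4 + 6.3 − 2×16.3 = 13.1000
denominator: Q₃ − Q₁ = 39.4 − 6.3 = 33.1000
Bowley skewness = 13.1000 / 33.1000 ≈ 0.396

0.396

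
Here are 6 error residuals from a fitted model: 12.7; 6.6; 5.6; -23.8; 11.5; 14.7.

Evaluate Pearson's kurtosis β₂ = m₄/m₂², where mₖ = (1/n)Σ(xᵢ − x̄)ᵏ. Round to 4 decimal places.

3.7752

x̄ = 4.5500
Σ(xᵢ − x̄)² = 1026.7750 ⇒ m₂ = 171.12917
Σ(xᵢ − x̄)⁴ = 663347.4490 ⇒ m₄ = 110557.90817
m₂² = 29285.19168
β₂ = m₄/m₂² = 110557.90817 / 29285.19168 ≈ 3.7752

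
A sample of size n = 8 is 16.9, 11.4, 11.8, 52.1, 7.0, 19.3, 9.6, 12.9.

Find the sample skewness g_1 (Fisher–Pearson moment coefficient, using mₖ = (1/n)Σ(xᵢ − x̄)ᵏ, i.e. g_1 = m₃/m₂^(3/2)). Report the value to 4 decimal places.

1.9547

x̄ = (16.9 + 11.4 + 11.8 + 52.1 + 7.0 + 19.3 + 9.6 + 12.9) / 8 = 17.6250
deviations (xᵢ − x̄): -0.7250, -6.2250, -5.8250, 34.4750, -10.6250, 1.6750, -8.0250, -4.7250
Σ(xᵢ − x̄)² = 1464.1550 ⇒ m₂ = 1464.1550/8 = 183.01938
Σ(xᵢ − x̄)³ = 38718.1043 ⇒ m₃ = 38718.1043/8 = 4839.76303
m₂^(3/2) = 183.01938^(1.5) = 2475.97127
g_1 = m₃ / m₂^(3/2) = 4839.76303 / 2475.97127 ≈ 1.9547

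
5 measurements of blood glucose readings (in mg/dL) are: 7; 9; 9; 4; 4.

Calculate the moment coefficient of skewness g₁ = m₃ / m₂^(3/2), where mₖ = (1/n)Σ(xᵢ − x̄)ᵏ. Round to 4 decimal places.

-0.1315

x̄ = (7 + 9 + 9 + 4 + 4) / 5 = 6.6000
deviations (xᵢ − x̄): 0.4000, 2.4000, 2.4000, -2.6000, -2.6000
Σ(xᵢ − x̄)² = 25.2000 ⇒ m₂ = 25.2000/5 = 5.04000
Σ(xᵢ − x̄)³ = -7.4400 ⇒ m₃ = -7.4400/5 = -1.48800
m₂^(3/2) = 5.04000^(1.5) = 11.31477
g₁ = m₃ / m₂^(3/2) = -1.48800 / 11.31477 ≈ -0.1315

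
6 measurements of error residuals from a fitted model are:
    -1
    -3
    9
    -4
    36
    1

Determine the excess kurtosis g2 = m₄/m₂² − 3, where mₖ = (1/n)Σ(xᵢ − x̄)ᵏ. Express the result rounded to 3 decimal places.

x̄ = 6.3333
Σ(xᵢ − x̄)² = 1163.3333 ⇒ m₂ = 193.88889
Σ(xᵢ − x̄)⁴ = 797337.1111 ⇒ m₄ = 132889.51852
m₂² = 37592.90123
g2 = m₄/m₂² − 3 = 3.53496 − 3 ≈ 0.535

0.535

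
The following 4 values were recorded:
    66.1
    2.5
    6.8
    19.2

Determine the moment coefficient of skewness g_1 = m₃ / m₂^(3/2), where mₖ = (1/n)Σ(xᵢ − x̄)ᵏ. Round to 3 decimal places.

0.964

x̄ = (66.1 + 2.5 + 6.8 + 19.2) / 4 = 23.6500
deviations (xᵢ − x̄): 42.4500, -21.1500, -16.8500, -4.4500
Σ(xᵢ − x̄)² = 2553.0500 ⇒ m₂ = 2553.0500/4 = 638.26250
Σ(xᵢ − x̄)³ = 62161.9200 ⇒ m₃ = 62161.9200/4 = 15540.48000
m₂^(3/2) = 638.26250^(1.5) = 16124.97290
g_1 = m₃ / m₂^(3/2) = 15540.48000 / 16124.97290 ≈ 0.964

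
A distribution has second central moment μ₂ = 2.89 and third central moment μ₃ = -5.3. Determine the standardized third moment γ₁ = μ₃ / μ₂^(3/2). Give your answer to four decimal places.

-1.0788

σ = √μ₂ = √2.89 = 1.70000
σ³ = μ₂^(3/2) = 4.91300
γ₁ = μ₃/σ³ = -5.3 / 4.91300 ≈ -1.0788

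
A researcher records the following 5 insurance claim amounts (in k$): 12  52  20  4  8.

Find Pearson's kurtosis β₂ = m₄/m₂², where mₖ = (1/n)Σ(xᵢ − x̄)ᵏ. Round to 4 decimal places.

x̄ = 19.2000
Σ(xᵢ − x̄)² = 1484.8000 ⇒ m₂ = 296.96000
Σ(xᵢ − x̄)⁴ = 1229234.1760 ⇒ m₄ = 245846.83520
m₂² = 88185.24160
β₂ = m₄/m₂² = 245846.83520 / 88185.24160 ≈ 2.7878

2.7878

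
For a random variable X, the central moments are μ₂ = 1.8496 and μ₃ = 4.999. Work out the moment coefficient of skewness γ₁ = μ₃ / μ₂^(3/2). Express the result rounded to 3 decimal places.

σ = √μ₂ = √1.8496 = 1.36000
σ³ = μ₂^(3/2) = 2.51546
γ₁ = μ₃/σ³ = 4.999 / 2.51546 ≈ 1.987

1.987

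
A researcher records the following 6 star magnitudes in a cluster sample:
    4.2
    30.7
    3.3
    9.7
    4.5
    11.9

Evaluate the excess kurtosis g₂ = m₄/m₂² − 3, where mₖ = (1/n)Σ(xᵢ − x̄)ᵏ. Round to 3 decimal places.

x̄ = 10.7167
Σ(xᵢ − x̄)² = 537.8883 ⇒ m₂ = 89.64806
Σ(xᵢ − x̄)⁴ = 165793.1537 ⇒ m₄ = 27632.19229
m₂² = 8036.77386
g₂ = m₄/m₂² − 3 = 3.43822 − 3 ≈ 0.438

0.438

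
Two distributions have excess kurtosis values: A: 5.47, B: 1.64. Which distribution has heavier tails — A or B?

Higher excess kurtosis ⇒ heavier tails relative to the normal distribution.
5.47 vs 1.64: the larger is 5.47, so A has heavier tails.

A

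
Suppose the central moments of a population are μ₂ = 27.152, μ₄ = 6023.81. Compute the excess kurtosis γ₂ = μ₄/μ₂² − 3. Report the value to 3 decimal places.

μ₂² = 27.152² = 737.23110
μ₄/μ₂² = 6023.81 / 737.23110 = 8.17086
γ₂ = 8.17086 − 3 ≈ 5.171

5.171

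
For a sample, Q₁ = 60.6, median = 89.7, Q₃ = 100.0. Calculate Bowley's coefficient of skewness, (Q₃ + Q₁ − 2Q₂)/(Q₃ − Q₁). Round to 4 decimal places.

-0.4772

numerator: Q₃ + Q₁ − 2Q₂ = 100.0 + 60.6 − 2×89.7 = -18.8000
denominator: Q₃ − Q₁ = 100.0 − 60.6 = 39.4000
Bowley skewness = -18.8000 / 39.4000 ≈ -0.4772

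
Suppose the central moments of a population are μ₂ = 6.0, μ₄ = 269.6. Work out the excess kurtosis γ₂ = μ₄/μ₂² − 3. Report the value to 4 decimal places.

μ₂² = 6.0² = 36.00000
μ₄/μ₂² = 269.6 / 36.00000 = 7.48889
γ₂ = 7.48889 − 3 ≈ 4.4889

4.4889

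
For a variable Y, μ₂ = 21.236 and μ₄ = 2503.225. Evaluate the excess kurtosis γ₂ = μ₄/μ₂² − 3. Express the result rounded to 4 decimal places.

2.5508

μ₂² = 21.236² = 450.96770
μ₄/μ₂² = 2503.225 / 450.96770 = 5.55079
γ₂ = 5.55079 − 3 ≈ 2.5508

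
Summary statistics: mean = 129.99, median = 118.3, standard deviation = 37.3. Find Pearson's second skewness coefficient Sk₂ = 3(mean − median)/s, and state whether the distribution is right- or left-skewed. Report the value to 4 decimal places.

0.9402, right-skewed

Sk₂ = 3(129.99 − 118.3) / 37.3 = 3 × 11.6900 / 37.3
    = 35.0700 / 37.3 ≈ 0.9402
Sk₂ > 0 ⇒ mean > median ⇒ right-skewed (positive skew).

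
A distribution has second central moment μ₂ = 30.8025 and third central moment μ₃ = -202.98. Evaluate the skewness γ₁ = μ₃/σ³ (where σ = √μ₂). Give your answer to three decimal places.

σ = √μ₂ = √30.8025 = 5.55000
σ³ = μ₂^(3/2) = 170.95388
γ₁ = μ₃/σ³ = -202.98 / 170.95388 ≈ -1.187

-1.187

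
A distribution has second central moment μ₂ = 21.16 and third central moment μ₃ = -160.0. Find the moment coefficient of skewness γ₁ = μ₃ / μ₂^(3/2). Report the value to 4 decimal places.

-1.6438

σ = √μ₂ = √21.16 = 4.60000
σ³ = μ₂^(3/2) = 97.33600
γ₁ = μ₃/σ³ = -160.0 / 97.33600 ≈ -1.6438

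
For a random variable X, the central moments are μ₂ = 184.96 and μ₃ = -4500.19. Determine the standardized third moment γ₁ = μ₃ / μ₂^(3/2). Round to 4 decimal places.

σ = √μ₂ = √184.96 = 13.60000
σ³ = μ₂^(3/2) = 2515.45600
γ₁ = μ₃/σ³ = -4500.19 / 2515.45600 ≈ -1.7890

-1.7890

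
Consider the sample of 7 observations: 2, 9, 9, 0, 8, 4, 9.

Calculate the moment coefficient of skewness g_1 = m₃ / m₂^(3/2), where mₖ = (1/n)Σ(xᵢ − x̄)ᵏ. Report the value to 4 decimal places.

-0.5287

x̄ = (2 + 9 + 9 + 0 + 8 + 4 + 9) / 7 = 5.8571
deviations (xᵢ − x̄): -3.8571, 3.1429, 3.1429, -5.8571, 2.1429, -1.8571, 3.1429
Σ(xᵢ − x̄)² = 86.8571 ⇒ m₂ = 86.8571/7 = 12.40816
Σ(xᵢ − x̄)³ = -161.7551 ⇒ m₃ = -161.7551/7 = -23.10787
m₂^(3/2) = 12.40816^(1.5) = 43.70803
g_1 = m₃ / m₂^(3/2) = -23.10787 / 43.70803 ≈ -0.5287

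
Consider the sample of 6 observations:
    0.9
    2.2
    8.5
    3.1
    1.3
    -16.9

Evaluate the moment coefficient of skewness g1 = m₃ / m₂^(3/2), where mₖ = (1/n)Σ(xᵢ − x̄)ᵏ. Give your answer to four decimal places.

-1.3512

x̄ = (0.9 + 2.2 + 8.5 + 3.1 + 1.3 - 16.9) / 6 = -0.1500
deviations (xᵢ − x̄): 1.0500, 2.3500, 8.6500, 3.2500, 1.4500, -16.7500
Σ(xᵢ − x̄)² = 374.6750 ⇒ m₂ = 374.6750/6 = 62.44583
Σ(xᵢ − x̄)³ = -4000.6950 ⇒ m₃ = -4000.6950/6 = -666.78250
m₂^(3/2) = 62.44583^(1.5) = 493.46369
g1 = m₃ / m₂^(3/2) = -666.78250 / 493.46369 ≈ -1.3512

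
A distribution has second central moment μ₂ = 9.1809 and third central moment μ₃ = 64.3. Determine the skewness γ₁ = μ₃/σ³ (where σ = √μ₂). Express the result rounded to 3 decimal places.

σ = √μ₂ = √9.1809 = 3.03000
σ³ = μ₂^(3/2) = 27.81813
γ₁ = μ₃/σ³ = 64.3 / 27.81813 ≈ 2.311

2.311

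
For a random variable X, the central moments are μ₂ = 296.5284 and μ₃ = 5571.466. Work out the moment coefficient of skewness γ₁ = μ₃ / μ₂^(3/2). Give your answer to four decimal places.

1.0911

σ = √μ₂ = √296.5284 = 17.22000
σ³ = μ₂^(3/2) = 5106.21905
γ₁ = μ₃/σ³ = 5571.466 / 5106.21905 ≈ 1.0911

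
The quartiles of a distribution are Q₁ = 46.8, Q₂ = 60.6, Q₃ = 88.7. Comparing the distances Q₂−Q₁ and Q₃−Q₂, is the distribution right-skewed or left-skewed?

right-skewed

Q₂ − Q₁ = 13.8;  Q₃ − Q₂ = 28.1
Q₃ − Q₂ > Q₂ − Q₁ ⇒ the upper half is more spread out ⇒ right-skewed.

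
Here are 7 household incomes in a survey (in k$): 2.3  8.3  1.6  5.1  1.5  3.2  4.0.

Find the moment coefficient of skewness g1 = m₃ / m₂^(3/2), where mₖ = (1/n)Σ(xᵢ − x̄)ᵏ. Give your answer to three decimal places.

0.983

x̄ = (2.3 + 8.3 + 1.6 + 5.1 + 1.5 + 3.2 + 4.0) / 7 = 3.7143
deviations (xᵢ − x̄): -1.4143, 4.5857, -2.1143, 1.3857, -2.2143, -0.5143, 0.2857
Σ(xᵢ − x̄)² = 34.6686 ⇒ m₂ = 34.6686/7 = 4.95265
Σ(xᵢ − x̄)³ = 75.8432 ⇒ m₃ = 75.8432/7 = 10.83474
m₂^(3/2) = 4.95265^(1.5) = 11.02191
g1 = m₃ / m₂^(3/2) = 10.83474 / 11.02191 ≈ 0.983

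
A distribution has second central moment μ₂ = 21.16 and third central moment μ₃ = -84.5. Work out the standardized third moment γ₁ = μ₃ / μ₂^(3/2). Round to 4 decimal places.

-0.8681

σ = √μ₂ = √21.16 = 4.60000
σ³ = μ₂^(3/2) = 97.33600
γ₁ = μ₃/σ³ = -84.5 / 97.33600 ≈ -0.8681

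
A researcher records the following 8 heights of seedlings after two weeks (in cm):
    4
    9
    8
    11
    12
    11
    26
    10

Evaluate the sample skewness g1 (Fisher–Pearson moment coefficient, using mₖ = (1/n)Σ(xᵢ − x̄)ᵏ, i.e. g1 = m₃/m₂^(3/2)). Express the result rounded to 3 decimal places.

1.548

x̄ = (4 + 9 + 8 + 11 + 12 + 11 + 26 + 10) / 8 = 11.3750
deviations (xᵢ − x̄): -7.3750, -2.3750, -3.3750, -0.3750, 0.6250, -0.3750, 14.6250, -1.3750
Σ(xᵢ − x̄)² = 287.8750 ⇒ m₂ = 287.8750/8 = 35.98438
Σ(xᵢ − x̄)³ = 2672.7188 ⇒ m₃ = 2672.7188/8 = 334.08984
m₂^(3/2) = 35.98438^(1.5) = 215.85939
g1 = m₃ / m₂^(3/2) = 334.08984 / 215.85939 ≈ 1.548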